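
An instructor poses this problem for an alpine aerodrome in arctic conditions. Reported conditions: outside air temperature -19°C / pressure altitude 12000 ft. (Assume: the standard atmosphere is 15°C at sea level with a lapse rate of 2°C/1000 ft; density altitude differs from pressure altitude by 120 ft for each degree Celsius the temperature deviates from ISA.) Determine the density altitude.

10800 ft

ISA temperature at 12000 ft = 15 − 2 × (12000/1000) = -9°C.
ISA deviation = -19 − (-9) = -10°C.
Density altitude = 12000 + 120 × (-10) = 12000 + (-1200) = 10800 ft.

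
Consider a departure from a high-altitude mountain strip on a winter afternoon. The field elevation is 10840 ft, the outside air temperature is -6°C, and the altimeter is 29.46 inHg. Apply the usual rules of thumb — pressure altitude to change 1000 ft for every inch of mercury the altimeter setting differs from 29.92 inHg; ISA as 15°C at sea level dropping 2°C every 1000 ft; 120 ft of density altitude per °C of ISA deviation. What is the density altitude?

11492 ft

Pressure altitude = 10840 + (29.92 − 29.46) × 1000 = 10840 + (+460) = 11300 ft.
ISA temperature at 11300 ft = 15 − 2 × (11300/1000) = -7.6°C.
ISA deviation = -6 − (-7.6) = +1.6°C.
Density altitude = 11300 + 120 × (1.6) = 11492 ft.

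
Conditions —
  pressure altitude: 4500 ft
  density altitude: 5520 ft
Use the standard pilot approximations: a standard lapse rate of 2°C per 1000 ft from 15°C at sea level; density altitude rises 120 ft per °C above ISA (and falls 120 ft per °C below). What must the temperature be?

14.5°C

Density altitude − pressure altitude = 5520 − 4500 = +1020 ft.
At 120 ft/°C that is an ISA deviation of 1020/120 = +8.5°C.
ISA temperature at 4500 ft = 15 − 2 × (4500/1000) = 6°C.
OAT = ISA + deviation = 6 + (+8.5) = 14.5°C.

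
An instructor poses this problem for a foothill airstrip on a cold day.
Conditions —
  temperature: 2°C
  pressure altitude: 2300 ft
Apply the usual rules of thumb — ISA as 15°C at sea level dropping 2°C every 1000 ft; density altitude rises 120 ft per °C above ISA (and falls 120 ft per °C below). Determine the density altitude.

ISA temperature at 2300 ft = 15 − 2 × (2300/1000) = 10.4°C.
ISA deviation = 2 − 10.4 = -8.4°C.
Density altitude = 2300 + 120 × (-8.4) = 2300 + (-1008) = 1292 ft.

1292 ft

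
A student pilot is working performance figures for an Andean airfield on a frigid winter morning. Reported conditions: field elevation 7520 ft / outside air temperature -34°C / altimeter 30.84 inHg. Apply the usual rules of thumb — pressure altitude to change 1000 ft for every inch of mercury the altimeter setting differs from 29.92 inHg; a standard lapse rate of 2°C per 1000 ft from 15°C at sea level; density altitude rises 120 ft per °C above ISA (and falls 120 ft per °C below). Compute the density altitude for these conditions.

2304 ft

Pressure altitude = 7520 + (29.92 − 30.84) × 1000 = 7520 + (-920) = 6600 ft.
ISA temperature at 6600 ft = 15 − 2 × (6600/1000) = 1.8°C.
ISA deviation = -34 − 1.8 = -35.8°C.
Density altitude = 6600 + 120 × (-35.8) = 2304 ft.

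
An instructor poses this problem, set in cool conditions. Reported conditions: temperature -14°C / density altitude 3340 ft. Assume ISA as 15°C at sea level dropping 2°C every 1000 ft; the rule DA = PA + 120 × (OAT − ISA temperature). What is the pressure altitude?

5500 ft

DA = PA + 120 × (OAT − (15 − 2·PA/1000)) = PA + 120·OAT − 1800 + 0.24·PA = 1.24·PA + 120·OAT − 1800.
So 1.24·PA = 3340 − 120 × (-14) + 1800 = 6820.
PA = 6820 / 1.24 = 5500 ft.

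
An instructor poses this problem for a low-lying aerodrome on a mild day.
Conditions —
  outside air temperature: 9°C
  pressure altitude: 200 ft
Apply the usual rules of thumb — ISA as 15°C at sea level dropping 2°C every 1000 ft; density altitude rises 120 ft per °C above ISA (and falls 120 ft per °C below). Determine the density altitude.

ISA temperature at 200 ft = 15 − 2 × (200/1000) = 14.6°C.
ISA deviation = 9 − 14.6 = -5.6°C.
Density altitude = 200 + 120 × (-5.6) = 200 + (-672) = -472 ft.

-472 ft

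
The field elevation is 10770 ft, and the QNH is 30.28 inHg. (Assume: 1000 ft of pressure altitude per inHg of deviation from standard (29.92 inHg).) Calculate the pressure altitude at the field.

10410 ft

Pressure correction = (29.92 − 30.28) × 1000 = -360 ft.
Pressure altitude = 10770 + (-360) = 10410 ft.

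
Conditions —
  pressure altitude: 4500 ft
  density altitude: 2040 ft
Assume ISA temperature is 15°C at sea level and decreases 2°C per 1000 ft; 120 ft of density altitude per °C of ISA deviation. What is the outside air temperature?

-14.5°C

Density altitude − pressure altitude = 2040 − 4500 = -2460 ft.
At 120 ft/°C that is an ISA deviation of -2460/120 = -20.5°C.
ISA temperature at 4500 ft = 15 − 2 × (4500/1000) = 6°C.
OAT = ISA + deviation = 6 + (-20.5) = -14.5°C.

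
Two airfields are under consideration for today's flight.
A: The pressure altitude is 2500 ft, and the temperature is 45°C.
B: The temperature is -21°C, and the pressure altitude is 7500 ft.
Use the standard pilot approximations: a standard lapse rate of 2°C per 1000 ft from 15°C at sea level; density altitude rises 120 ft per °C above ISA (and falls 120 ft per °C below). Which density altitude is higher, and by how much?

A: ISA temp = 10°C, deviation +35°C, DA = 2500 + 120 × 35 = 6700 ft.
B: ISA temp = 0°C, deviation -21°C, DA = 7500 + 120 × (-21) = 4980 ft.
A is higher by 6700 − 4980 = 1720 ft.

A by 1720 ft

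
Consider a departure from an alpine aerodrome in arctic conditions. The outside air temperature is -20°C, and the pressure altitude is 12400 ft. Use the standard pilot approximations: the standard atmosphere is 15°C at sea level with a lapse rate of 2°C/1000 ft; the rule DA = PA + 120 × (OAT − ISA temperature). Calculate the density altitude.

11176 ft

ISA temperature at 12400 ft = 15 − 2 × (12400/1000) = -9.8°C.
ISA deviation = -20 − (-9.8) = -10.2°C.
Density altitude = 12400 + 120 × (-10.2) = 12400 + (-1224) = 11176 ft.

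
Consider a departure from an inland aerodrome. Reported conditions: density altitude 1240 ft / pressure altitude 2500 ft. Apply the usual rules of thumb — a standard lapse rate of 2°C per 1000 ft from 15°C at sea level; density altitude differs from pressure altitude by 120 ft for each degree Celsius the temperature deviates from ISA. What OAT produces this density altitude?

-0.5°C

Density altitude − pressure altitude = 1240 − 2500 = -1260 ft.
At 120 ft/°C that is an ISA deviation of -1260/120 = -10.5°C.
ISA temperature at 2500 ft = 15 − 2 × (2500/1000) = 10°C.
OAT = ISA + deviation = 10 + (-10.5) = -0.5°C.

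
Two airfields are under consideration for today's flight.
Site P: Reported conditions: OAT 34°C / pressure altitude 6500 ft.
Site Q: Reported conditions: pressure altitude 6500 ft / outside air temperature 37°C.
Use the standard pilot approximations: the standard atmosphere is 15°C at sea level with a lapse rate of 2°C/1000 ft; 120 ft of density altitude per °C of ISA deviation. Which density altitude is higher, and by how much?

Site Q by 360 ft

Site P: ISA temp = 2°C, deviation +32°C, DA = 6500 + 120 × 32 = 10340 ft.
Site Q: ISA temp = 2°C, deviation +35°C, DA = 6500 + 120 × 35 = 10700 ft.
Site Q is higher by 10700 − 10340 = 360 ft.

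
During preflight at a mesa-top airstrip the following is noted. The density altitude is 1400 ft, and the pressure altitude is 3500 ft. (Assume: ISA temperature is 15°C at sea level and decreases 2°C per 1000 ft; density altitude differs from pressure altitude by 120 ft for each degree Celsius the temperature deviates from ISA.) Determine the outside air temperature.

-9.5°C

Density altitude − pressure altitude = 1400 − 3500 = -2100 ft.
At 120 ft/°C that is an ISA deviation of -2100/120 = -17.5°C.
ISA temperature at 3500 ft = 15 − 2 × (3500/1000) = 8°C.
OAT = ISA + deviation = 8 + (-17.5) = -9.5°C.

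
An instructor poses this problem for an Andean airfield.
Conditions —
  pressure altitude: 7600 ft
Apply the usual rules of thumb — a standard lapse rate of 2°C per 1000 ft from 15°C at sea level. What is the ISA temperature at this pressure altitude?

-0.2°C

ISA temperature = 15 − 2 × (7600/1000) = 15 − 15.2 = -0.2°C.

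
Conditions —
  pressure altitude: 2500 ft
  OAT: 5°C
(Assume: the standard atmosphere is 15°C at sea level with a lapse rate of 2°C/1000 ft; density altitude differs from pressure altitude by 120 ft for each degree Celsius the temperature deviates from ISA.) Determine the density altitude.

1900 ft

ISA temperature at 2500 ft = 15 − 2 × (2500/1000) = 10°C.
ISA deviation = 5 − 10 = -5°C.
Density altitude = 2500 + 120 × (-5) = 2500 + (-600) = 1900 ft.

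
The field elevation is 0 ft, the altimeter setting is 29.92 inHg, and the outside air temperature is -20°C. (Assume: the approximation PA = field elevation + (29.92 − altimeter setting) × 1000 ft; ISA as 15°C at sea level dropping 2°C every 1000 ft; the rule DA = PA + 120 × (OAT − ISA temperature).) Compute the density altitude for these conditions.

-4200 ft

Pressure altitude = 0 + (29.92 − 29.92) × 1000 = 0 + (0) = 0 ft.
ISA temperature at 0 ft = 15 − 2 × (0/1000) = 15°C.
ISA deviation = -20 − 15 = -35°C.
Density altitude = 0 + 120 × (-35) = -4200 ft.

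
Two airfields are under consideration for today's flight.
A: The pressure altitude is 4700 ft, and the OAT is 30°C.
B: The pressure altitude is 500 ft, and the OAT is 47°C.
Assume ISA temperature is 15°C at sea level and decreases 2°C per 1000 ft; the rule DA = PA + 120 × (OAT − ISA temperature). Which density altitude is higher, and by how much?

A: ISA temp = 5.6°C, deviation +24.4°C, DA = 4700 + 120 × 24.4 = 7628 ft.
B: ISA temp = 14°C, deviation +33°C, DA = 500 + 120 × 33 = 4460 ft.
A is higher by 7628 − 4460 = 3168 ft.

A by 3168 ft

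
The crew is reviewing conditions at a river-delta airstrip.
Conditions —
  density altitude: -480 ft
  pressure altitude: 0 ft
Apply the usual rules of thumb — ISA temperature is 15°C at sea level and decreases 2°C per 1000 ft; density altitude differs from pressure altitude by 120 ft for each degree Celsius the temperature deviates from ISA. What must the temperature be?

Density altitude − pressure altitude = -480 − 0 = -480 ft.
At 120 ft/°C that is an ISA deviation of -480/120 = -4°C.
ISA temperature at 0 ft = 15 − 2 × (0/1000) = 15°C.
OAT = ISA + deviation = 15 + (-4) = 11°C.

11°C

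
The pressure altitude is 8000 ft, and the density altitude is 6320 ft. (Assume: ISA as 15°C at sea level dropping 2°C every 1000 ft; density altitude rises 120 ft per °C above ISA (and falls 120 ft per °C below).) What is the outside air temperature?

-15°C

Density altitude − pressure altitude = 6320 − 8000 = -1680 ft.
At 120 ft/°C that is an ISA deviation of -1680/120 = -14°C.
ISA temperature at 8000 ft = 15 − 2 × (8000/1000) = -1°C.
OAT = ISA + deviation = -1 + (-14) = -15°C.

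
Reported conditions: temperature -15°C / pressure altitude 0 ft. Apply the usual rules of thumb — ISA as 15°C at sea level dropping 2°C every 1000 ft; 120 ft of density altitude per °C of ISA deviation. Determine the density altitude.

-3600 ft

ISA temperature at 0 ft = 15 − 2 × (0/1000) = 15°C.
ISA deviation = -15 − 15 = -30°C.
Density altitude = 0 + 120 × (-30) = 0 + (-3600) = -3600 ft.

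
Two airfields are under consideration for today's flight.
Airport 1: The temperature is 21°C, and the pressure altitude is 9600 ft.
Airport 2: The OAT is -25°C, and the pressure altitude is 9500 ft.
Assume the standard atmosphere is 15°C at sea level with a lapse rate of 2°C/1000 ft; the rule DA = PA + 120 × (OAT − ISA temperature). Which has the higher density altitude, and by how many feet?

Airport 1: ISA temp = -4.2°C, deviation +25.2°C, DA = 9600 + 120 × 25.2 = 12624 ft.
Airport 2: ISA temp = -4°C, deviation -21°C, DA = 9500 + 120 × (-21) = 6980 ft.
Airport 1 is higher by 12624 − 6980 = 5644 ft.

Airport 1 by 5644 ft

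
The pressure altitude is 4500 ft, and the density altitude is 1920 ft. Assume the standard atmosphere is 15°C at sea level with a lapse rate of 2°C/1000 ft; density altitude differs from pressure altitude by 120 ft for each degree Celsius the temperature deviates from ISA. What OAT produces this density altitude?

Density altitude − pressure altitude = 1920 − 4500 = -2580 ft.
At 120 ft/°C that is an ISA deviation of -2580/120 = -21.5°C.
ISA temperature at 4500 ft = 15 − 2 × (4500/1000) = 6°C.
OAT = ISA + deviation = 6 + (-21.5) = -15.5°C.

-15.5°C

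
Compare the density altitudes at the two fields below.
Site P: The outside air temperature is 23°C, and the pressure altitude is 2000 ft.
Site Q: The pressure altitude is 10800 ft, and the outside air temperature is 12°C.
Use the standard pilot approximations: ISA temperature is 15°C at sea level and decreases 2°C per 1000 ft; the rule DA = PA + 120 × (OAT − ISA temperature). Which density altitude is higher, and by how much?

Site Q by 9592 ft

Site P: ISA temp = 11°C, deviation +12°C, DA = 2000 + 120 × 12 = 3440 ft.
Site Q: ISA temp = -6.6°C, deviation +18.6°C, DA = 10800 + 120 × 18.6 = 13032 ft.
Site Q is higher by 13032 − 3440 = 9592 ft.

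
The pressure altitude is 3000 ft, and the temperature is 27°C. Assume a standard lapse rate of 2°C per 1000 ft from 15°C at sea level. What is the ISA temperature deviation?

ISA temperature at 3000 ft = 15 − 2 × (3000/1000) = 9°C.
Deviation = OAT − ISA = 27 − 9 = +18°C.

ISA+18°C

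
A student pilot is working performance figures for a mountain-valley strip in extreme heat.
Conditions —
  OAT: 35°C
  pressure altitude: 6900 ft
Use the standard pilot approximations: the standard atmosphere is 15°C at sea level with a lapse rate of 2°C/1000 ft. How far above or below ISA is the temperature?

ISA+33.8°C

ISA temperature at 6900 ft = 15 − 2 × (6900/1000) = 1.2°C.
Deviation = OAT − ISA = 35 − 1.2 = +33.8°C.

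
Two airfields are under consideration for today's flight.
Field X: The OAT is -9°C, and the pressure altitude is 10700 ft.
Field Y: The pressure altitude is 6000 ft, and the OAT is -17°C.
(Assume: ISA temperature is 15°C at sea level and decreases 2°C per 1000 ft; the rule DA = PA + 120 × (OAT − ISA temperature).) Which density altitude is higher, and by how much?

Field X by 6788 ft

Field X: ISA temp = -6.4°C, deviation -2.6°C, DA = 10700 + 120 × (-2.6) = 10388 ft.
Field Y: ISA temp = 3°C, deviation -20°C, DA = 6000 + 120 × (-20) = 3600 ft.
Field X is higher by 10388 − 3600 = 6788 ft.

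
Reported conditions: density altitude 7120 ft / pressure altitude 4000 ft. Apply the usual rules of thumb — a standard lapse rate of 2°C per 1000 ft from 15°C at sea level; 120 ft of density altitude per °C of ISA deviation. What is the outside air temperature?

33°C

Density altitude − pressure altitude = 7120 − 4000 = +3120 ft.
At 120 ft/°C that is an ISA deviation of 3120/120 = +26°C.
ISA temperature at 4000 ft = 15 − 2 × (4000/1000) = 7°C.
OAT = ISA + deviation = 7 + (+26) = 33°C.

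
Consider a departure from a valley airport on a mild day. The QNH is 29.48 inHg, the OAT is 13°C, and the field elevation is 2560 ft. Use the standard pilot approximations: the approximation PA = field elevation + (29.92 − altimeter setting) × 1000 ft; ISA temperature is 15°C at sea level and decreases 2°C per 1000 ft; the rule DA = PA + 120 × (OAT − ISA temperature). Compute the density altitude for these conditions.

3480 ft

Pressure altitude = 2560 + (29.92 − 29.48) × 1000 = 2560 + (+440) = 3000 ft.
ISA temperature at 3000 ft = 15 − 2 × (3000/1000) = 9°C.
ISA deviation = 13 − 9 = +4°C.
Density altitude = 3000 + 120 × (4) = 3480 ft.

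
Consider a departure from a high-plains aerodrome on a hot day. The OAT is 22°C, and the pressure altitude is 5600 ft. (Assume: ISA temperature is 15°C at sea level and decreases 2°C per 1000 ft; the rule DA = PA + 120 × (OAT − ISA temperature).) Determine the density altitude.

7784 ft

ISA temperature at 5600 ft = 15 − 2 × (5600/1000) = 3.8°C.
ISA deviation = 22 − 3.8 = +18.2°C.
Density altitude = 5600 + 120 × (18.2) = 5600 + (+2184) = 7784 ft.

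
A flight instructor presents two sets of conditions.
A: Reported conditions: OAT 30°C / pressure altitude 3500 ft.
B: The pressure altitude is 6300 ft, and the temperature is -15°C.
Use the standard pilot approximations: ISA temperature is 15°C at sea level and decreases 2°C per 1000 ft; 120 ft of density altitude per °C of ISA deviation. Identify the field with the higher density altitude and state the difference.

A by 1928 ft

A: ISA temp = 8°C, deviation +22°C, DA = 3500 + 120 × 22 = 6140 ft.
B: ISA temp = 2.4°C, deviation -17.4°C, DA = 6300 + 120 × (-17.4) = 4212 ft.
A is higher by 6140 − 4212 = 1928 ft.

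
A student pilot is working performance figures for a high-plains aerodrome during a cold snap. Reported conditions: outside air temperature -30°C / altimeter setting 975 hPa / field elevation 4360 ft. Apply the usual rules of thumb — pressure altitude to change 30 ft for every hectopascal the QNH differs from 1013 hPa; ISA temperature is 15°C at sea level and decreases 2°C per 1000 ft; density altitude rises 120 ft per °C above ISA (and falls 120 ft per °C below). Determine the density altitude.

Pressure altitude = 4360 + (1013 − 975) × 30 = 4360 + (+1140) = 5500 ft.
ISA temperature at 5500 ft = 15 − 2 × (5500/1000) = 4°C.
ISA deviation = -30 − 4 = -34°C.
Density altitude = 5500 + 120 × (-34) = 1420 ft.

1420 ft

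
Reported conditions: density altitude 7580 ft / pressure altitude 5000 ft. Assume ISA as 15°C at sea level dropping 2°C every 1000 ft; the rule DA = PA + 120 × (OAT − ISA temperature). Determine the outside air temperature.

26.5°C

Density altitude − pressure altitude = 7580 − 5000 = +2580 ft.
At 120 ft/°C that is an ISA deviation of 2580/120 = +21.5°C.
ISA temperature at 5000 ft = 15 − 2 × (5000/1000) = 5°C.
OAT = ISA + deviation = 5 + (+21.5) = 26.5°C.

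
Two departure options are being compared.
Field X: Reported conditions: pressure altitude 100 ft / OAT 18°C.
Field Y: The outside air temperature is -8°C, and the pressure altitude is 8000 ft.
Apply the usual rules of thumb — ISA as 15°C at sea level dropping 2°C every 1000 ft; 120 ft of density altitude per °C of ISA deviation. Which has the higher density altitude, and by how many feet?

Field X: ISA temp = 14.8°C, deviation +3.2°C, DA = 100 + 120 × 3.2 = 484 ft.
Field Y: ISA temp = -1°C, deviation -7°C, DA = 8000 + 120 × (-7) = 7160 ft.
Field Y is higher by 7160 − 484 = 6676 ft.

Field Y by 6676 ft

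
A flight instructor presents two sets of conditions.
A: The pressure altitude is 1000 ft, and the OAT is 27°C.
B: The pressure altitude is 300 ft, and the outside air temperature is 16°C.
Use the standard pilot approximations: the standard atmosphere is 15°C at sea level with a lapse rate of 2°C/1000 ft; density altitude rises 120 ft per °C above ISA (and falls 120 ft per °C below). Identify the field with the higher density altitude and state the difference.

A: ISA temp = 13°C, deviation +14°C, DA = 1000 + 120 × 14 = 2680 ft.
B: ISA temp = 14.4°C, deviation +1.6°C, DA = 300 + 120 × 1.6 = 492 ft.
A is higher by 2680 − 492 = 2188 ft.

A by 2188 ft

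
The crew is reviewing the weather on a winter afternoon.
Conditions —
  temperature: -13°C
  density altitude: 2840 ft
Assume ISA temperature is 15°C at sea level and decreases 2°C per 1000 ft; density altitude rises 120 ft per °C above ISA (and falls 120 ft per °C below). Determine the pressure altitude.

5000 ft

DA = PA + 120 × (OAT − (15 − 2·PA/1000)) = PA + 120·OAT − 1800 + 0.24·PA = 1.24·PA + 120·OAT − 1800.
So 1.24·PA = 2840 − 120 × (-13) + 1800 = 6200.
PA = 6200 / 1.24 = 5000 ft.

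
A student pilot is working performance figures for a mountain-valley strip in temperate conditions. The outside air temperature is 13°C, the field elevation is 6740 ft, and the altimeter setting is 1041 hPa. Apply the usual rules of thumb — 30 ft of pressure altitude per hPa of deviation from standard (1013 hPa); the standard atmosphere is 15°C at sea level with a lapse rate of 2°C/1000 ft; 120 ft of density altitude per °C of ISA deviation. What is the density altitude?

7076 ft

Pressure altitude = 6740 + (1013 − 1041) × 30 = 6740 + (-840) = 5900 ft.
ISA temperature at 5900 ft = 15 − 2 × (5900/1000) = 3.2°C.
ISA deviation = 13 − 3.2 = +9.8°C.
Density altitude = 5900 + 120 × (9.8) = 7076 ft.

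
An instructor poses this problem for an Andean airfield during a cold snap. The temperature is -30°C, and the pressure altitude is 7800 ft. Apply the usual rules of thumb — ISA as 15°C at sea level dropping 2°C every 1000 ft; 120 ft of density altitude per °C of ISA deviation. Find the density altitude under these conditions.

4272 ft

ISA temperature at 7800 ft = 15 − 2 × (7800/1000) = -0.6°C.
ISA deviation = -30 − (-0.6) = -29.4°C.
Density altitude = 7800 + 120 × (-29.4) = 7800 + (-3528) = 4272 ft.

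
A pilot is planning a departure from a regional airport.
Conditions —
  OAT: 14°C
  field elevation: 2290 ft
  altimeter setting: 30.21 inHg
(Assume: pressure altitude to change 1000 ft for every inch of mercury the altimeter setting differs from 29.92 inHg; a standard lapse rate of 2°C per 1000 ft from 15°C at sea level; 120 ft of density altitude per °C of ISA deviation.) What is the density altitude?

2360 ft

Pressure altitude = 2290 + (29.92 − 30.21) × 1000 = 2290 + (-290) = 2000 ft.
ISA temperature at 2000 ft = 15 − 2 × (2000/1000) = 11°C.
ISA deviation = 14 − 11 = +3°C.
Density altitude = 2000 + 120 × (3) = 2360 ft.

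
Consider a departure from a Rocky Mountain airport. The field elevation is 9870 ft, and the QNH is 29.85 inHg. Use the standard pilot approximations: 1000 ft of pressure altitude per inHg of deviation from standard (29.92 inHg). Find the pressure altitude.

Pressure correction = (29.92 − 29.85) × 1000 = +70 ft.
Pressure altitude = 9870 + (+70) = 9940 ft.

9940 ft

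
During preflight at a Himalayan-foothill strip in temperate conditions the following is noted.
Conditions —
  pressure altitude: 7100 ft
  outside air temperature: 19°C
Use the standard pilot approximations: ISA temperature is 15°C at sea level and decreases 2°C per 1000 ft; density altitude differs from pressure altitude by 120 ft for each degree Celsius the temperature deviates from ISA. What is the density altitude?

ISA temperature at 7100 ft = 15 − 2 × (7100/1000) = 0.8°C.
ISA deviation = 19 − 0.8 = +18.2°C.
Density altitude = 7100 + 120 × (18.2) = 7100 + (+2184) = 9284 ft.

9284 ft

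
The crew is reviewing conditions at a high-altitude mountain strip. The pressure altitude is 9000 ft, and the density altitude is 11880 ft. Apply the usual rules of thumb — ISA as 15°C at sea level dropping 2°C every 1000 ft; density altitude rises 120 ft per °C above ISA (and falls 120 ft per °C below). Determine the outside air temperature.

Density altitude − pressure altitude = 11880 − 9000 = +2880 ft.
At 120 ft/°C that is an ISA deviation of 2880/120 = +24°C.
ISA temperature at 9000 ft = 15 − 2 × (9000/1000) = -3°C.
OAT = ISA + deviation = -3 + (+24) = 21°C.

21°C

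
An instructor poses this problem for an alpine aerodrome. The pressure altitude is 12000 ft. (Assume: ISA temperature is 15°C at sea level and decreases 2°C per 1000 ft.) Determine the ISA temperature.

ISA temperature = 15 − 2 × (12000/1000) = 15 − 24 = -9°C.

-9°C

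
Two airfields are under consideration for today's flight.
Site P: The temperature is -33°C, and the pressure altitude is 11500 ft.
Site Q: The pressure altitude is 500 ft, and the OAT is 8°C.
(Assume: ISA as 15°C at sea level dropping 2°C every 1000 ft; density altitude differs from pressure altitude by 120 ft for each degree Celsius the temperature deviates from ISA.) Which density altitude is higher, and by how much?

Site P: ISA temp = -8°C, deviation -25°C, DA = 11500 + 120 × (-25) = 8500 ft.
Site Q: ISA temp = 14°C, deviation -6°C, DA = 500 + 120 × (-6) = -220 ft.
Site P is higher by 8500 − (-220) = 8720 ft.

Site P by 8720 ft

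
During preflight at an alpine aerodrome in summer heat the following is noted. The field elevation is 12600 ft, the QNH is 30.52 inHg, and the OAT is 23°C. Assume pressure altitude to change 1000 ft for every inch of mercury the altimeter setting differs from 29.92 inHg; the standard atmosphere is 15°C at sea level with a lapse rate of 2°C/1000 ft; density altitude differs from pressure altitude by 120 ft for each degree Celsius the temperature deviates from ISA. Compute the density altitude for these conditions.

Pressure altitude = 12600 + (29.92 − 30.52) × 1000 = 12600 + (-600) = 12000 ft.
ISA temperature at 12000 ft = 15 − 2 × (12000/1000) = -9°C.
ISA deviation = 23 − (-9) = +32°C.
Density altitude = 12000 + 120 × (32) = 15840 ft.

15840 ft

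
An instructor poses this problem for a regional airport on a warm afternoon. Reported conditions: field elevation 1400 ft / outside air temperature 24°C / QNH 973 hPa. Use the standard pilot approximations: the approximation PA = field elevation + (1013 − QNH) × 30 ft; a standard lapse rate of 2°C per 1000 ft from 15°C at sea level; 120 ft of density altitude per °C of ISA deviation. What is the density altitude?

4304 ft

Pressure altitude = 1400 + (1013 − 973) × 30 = 1400 + (+1200) = 2600 ft.
ISA temperature at 2600 ft = 15 − 2 × (2600/1000) = 9.8°C.
ISA deviation = 24 − 9.8 = +14.2°C.
Density altitude = 2600 + 120 × (14.2) = 4304 ft.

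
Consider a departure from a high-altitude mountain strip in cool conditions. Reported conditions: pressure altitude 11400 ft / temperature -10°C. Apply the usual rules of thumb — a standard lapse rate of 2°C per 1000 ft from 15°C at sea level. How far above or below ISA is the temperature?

ISA-2.2°C

ISA temperature at 11400 ft = 15 − 2 × (11400/1000) = -7.8°C.
Deviation = OAT − ISA = -10 − (-7.8) = -2.2°C.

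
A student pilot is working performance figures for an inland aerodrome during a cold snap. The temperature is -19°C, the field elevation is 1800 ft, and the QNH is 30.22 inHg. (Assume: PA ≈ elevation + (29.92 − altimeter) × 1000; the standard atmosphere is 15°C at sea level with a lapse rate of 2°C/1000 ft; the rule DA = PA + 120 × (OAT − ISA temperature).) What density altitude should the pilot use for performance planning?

Pressure altitude = 1800 + (29.92 − 30.22) × 1000 = 1800 + (-300) = 1500 ft.
ISA temperature at 1500 ft = 15 − 2 × (1500/1000) = 12°C.
ISA deviation = -19 − 12 = -31°C.
Density altitude = 1500 + 120 × (-31) = -2220 ft.

-2220 ft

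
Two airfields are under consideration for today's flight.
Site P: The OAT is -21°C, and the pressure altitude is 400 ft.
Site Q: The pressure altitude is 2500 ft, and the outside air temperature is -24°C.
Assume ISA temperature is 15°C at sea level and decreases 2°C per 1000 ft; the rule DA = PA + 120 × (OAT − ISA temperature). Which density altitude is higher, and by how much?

Site P: ISA temp = 14.2°C, deviation -35.2°C, DA = 400 + 120 × (-35.2) = -3824 ft.
Site Q: ISA temp = 10°C, deviation -34°C, DA = 2500 + 120 × (-34) = -1580 ft.
Site Q is higher by -1580 − (-3824) = 2244 ft.

Site Q by 2244 ft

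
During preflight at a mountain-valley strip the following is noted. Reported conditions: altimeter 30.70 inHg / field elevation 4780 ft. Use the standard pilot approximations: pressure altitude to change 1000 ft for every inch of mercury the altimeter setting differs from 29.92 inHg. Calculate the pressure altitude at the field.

Pressure correction = (29.92 − 30.70) × 1000 = -780 ft.
Pressure altitude = 4780 + (-780) = 4000 ft.

4000 ft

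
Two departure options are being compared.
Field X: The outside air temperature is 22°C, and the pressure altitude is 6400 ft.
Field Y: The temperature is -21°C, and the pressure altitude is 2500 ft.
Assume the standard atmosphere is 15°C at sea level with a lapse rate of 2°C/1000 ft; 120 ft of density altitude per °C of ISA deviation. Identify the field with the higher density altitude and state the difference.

Field X: ISA temp = 2.2°C, deviation +19.8°C, DA = 6400 + 120 × 19.8 = 8776 ft.
Field Y: ISA temp = 10°C, deviation -31°C, DA = 2500 + 120 × (-31) = -1220 ft.
Field X is higher by 8776 − (-1220) = 9996 ft.

Field X by 9996 ft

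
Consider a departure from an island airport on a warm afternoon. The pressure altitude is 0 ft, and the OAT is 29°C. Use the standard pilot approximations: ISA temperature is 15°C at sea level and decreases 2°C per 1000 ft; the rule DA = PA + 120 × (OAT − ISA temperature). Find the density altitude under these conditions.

1680 ft

ISA temperature at 0 ft = 15 − 2 × (0/1000) = 15°C.
ISA deviation = 29 − 15 = +14°C.
Density altitude = 0 + 120 × (14) = 0 + (+1680) = 1680 ft.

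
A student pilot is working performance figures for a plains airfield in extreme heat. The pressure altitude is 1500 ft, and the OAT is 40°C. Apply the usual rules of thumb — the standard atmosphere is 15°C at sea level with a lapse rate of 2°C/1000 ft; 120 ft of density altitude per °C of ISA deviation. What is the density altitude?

ISA temperature at 1500 ft = 15 − 2 × (1500/1000) = 12°C.
ISA deviation = 40 − 12 = +28°C.
Density altitude = 1500 + 120 × (28) = 1500 + (+3360) = 4860 ft.

4860 ft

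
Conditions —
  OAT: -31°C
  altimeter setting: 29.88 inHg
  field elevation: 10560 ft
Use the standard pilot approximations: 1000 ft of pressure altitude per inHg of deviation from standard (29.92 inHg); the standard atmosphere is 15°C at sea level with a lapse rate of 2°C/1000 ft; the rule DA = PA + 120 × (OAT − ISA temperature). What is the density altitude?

Pressure altitude = 10560 + (29.92 − 29.88) × 1000 = 10560 + (+40) = 10600 ft.
ISA temperature at 10600 ft = 15 − 2 × (10600/1000) = -6.2°C.
ISA deviation = -31 − (-6.2) = -24.8°C.
Density altitude = 10600 + 120 × (-24.8) = 7624 ft.

7624 ft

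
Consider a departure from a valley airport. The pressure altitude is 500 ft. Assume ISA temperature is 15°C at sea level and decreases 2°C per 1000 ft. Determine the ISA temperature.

14°C

ISA temperature = 15 − 2 × (500/1000) = 15 − 1 = 14°C.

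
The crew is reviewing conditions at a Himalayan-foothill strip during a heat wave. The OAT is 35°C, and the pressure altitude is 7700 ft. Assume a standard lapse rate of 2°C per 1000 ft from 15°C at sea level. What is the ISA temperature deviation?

ISA temperature at 7700 ft = 15 − 2 × (7700/1000) = -0.4°C.
Deviation = OAT − ISA = 35 − (-0.4) = +35.4°C.

ISA+35.4°C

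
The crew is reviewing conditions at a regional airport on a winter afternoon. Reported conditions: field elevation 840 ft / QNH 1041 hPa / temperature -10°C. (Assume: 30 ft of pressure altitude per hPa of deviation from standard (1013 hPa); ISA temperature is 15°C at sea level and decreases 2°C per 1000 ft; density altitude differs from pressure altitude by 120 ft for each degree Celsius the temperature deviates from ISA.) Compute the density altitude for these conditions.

-3000 ft

Pressure altitude = 840 + (1013 − 1041) × 30 = 840 + (-840) = 0 ft.
ISA temperature at 0 ft = 15 − 2 × (0/1000) = 15°C.
ISA deviation = -10 − 15 = -25°C.
Density altitude = 0 + 120 × (-25) = -3000 ft.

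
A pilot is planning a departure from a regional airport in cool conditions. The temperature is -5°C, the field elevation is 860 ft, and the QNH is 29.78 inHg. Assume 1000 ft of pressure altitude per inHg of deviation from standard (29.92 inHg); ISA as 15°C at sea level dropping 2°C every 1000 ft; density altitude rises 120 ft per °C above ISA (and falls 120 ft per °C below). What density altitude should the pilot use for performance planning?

Pressure altitude = 860 + (29.92 − 29.78) × 1000 = 860 + (+140) = 1000 ft.
ISA temperature at 1000 ft = 15 − 2 × (1000/1000) = 13°C.
ISA deviation = -5 − 13 = -18°C.
Density altitude = 1000 + 120 × (-18) = -1160 ft.

-1160 ft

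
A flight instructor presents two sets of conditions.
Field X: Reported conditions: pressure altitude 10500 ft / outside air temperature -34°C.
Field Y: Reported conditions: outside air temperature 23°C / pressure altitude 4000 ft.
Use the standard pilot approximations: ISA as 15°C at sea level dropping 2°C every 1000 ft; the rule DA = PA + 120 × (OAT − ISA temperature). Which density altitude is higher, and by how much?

Field X by 1220 ft

Field X: ISA temp = -6°C, deviation -28°C, DA = 10500 + 120 × (-28) = 7140 ft.
Field Y: ISA temp = 7°C, deviation +16°C, DA = 4000 + 120 × 16 = 5920 ft.
Field X is higher by 7140 − 5920 = 1220 ft.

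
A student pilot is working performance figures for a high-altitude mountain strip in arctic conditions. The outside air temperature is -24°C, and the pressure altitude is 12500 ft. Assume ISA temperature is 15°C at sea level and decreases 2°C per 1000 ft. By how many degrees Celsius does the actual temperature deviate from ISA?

ISA-14°C

ISA temperature at 12500 ft = 15 − 2 × (12500/1000) = -10°C.
Deviation = OAT − ISA = -24 − (-10) = -14°C.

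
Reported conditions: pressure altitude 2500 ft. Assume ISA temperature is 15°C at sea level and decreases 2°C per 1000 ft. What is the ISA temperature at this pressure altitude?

ISA temperature = 15 − 2 × (2500/1000) = 15 − 5 = 10°C.

10°C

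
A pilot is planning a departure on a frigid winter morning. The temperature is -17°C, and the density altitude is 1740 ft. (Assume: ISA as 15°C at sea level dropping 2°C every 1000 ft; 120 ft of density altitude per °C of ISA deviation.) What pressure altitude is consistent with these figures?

4500 ft

DA = PA + 120 × (OAT − (15 − 2·PA/1000)) = PA + 120·OAT − 1800 + 0.24·PA = 1.24·PA + 120·OAT − 1800.
So 1.24·PA = 1740 − 120 × (-17) + 1800 = 5580.
PA = 5580 / 1.24 = 4500 ft.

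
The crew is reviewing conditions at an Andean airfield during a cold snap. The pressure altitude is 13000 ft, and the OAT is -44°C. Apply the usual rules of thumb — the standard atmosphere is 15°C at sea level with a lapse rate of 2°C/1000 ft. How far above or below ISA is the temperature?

ISA-33°C

ISA temperature at 13000 ft = 15 − 2 × (13000/1000) = -11°C.
Deviation = OAT − ISA = -44 − (-11) = -33°C.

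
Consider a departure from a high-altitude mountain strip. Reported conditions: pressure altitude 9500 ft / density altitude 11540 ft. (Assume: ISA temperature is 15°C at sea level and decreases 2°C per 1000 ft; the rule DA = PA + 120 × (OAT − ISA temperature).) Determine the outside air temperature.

Density altitude − pressure altitude = 11540 − 9500 = +2040 ft.
At 120 ft/°C that is an ISA deviation of 2040/120 = +17°C.
ISA temperature at 9500 ft = 15 − 2 × (9500/1000) = -4°C.
OAT = ISA + deviation = -4 + (+17) = 13°C.

13°C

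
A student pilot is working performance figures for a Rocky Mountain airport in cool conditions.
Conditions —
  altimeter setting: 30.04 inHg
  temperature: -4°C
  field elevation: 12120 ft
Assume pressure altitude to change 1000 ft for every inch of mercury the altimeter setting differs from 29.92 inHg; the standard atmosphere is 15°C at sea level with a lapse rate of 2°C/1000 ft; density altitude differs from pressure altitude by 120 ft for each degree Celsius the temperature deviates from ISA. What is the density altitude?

Pressure altitude = 12120 + (29.92 − 30.04) × 1000 = 12120 + (-120) = 12000 ft.
ISA temperature at 12000 ft = 15 − 2 × (12000/1000) = -9°C.
ISA deviation = -4 − (-9) = +5°C.
Density altitude = 12000 + 120 × (5) = 12600 ft.

12600 ft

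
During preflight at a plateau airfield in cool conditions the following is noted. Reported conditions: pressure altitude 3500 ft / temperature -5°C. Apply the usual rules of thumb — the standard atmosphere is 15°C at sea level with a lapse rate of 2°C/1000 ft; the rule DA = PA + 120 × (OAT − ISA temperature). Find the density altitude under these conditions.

1940 ft

ISA temperature at 3500 ft = 15 − 2 × (3500/1000) = 8°C.
ISA deviation = -5 − 8 = -13°C.
Density altitude = 3500 + 120 × (-13) = 3500 + (-1560) = 1940 ft.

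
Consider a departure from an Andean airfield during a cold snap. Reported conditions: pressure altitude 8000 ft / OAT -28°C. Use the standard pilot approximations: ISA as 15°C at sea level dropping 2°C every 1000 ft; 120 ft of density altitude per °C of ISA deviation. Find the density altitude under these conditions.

ISA temperature at 8000 ft = 15 − 2 × (8000/1000) = -1°C.
ISA deviation = -28 − (-1) = -27°C.
Density altitude = 8000 + 120 × (-27) = 8000 + (-3240) = 4760 ft.

4760 ft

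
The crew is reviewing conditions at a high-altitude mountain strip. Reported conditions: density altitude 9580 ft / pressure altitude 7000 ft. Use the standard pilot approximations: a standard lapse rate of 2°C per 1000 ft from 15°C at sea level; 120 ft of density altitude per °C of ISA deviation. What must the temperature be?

22.5°C

Density altitude − pressure altitude = 9580 − 7000 = +2580 ft.
At 120 ft/°C that is an ISA deviation of 2580/120 = +21.5°C.
ISA temperature at 7000 ft = 15 − 2 × (7000/1000) = 1°C.
OAT = ISA + deviation = 1 + (+21.5) = 22.5°C.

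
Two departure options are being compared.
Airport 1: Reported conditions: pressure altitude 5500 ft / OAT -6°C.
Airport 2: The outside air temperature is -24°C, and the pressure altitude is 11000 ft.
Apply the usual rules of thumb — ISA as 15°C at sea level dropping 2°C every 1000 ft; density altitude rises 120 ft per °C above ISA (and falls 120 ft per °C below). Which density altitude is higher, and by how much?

Airport 2 by 4660 ft

Airport 1: ISA temp = 4°C, deviation -10°C, DA = 5500 + 120 × (-10) = 4300 ft.
Airport 2: ISA temp = -7°C, deviation -17°C, DA = 11000 + 120 × (-17) = 8960 ft.
Airport 2 is higher by 8960 − 4300 = 4660 ft.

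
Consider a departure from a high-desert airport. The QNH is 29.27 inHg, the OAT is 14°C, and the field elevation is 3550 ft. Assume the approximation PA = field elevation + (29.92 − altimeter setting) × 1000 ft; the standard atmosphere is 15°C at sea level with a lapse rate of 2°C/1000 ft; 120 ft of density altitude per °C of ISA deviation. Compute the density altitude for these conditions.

5088 ft

Pressure altitude = 3550 + (29.92 − 29.27) × 1000 = 3550 + (+650) = 4200 ft.
ISA temperature at 4200 ft = 15 − 2 × (4200/1000) = 6.6°C.
ISA deviation = 14 − 6.6 = +7.4°C.
Density altitude = 4200 + 120 × (7.4) = 5088 ft.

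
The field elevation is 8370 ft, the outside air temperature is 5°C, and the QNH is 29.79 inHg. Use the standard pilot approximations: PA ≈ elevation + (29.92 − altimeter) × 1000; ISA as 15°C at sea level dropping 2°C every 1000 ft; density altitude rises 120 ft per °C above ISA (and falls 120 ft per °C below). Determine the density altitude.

Pressure altitude = 8370 + (29.92 − 29.79) × 1000 = 8370 + (+130) = 8500 ft.
ISA temperature at 8500 ft = 15 − 2 × (8500/1000) = -2°C.
ISA deviation = 5 − (-2) = +7°C.
Density altitude = 8500 + 120 × (7) = 9340 ft.

9340 ft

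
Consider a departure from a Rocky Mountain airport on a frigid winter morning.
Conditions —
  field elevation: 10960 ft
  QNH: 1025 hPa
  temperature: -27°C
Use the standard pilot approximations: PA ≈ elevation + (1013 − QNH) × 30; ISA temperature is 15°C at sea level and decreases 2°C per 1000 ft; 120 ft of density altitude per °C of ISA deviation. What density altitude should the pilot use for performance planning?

Pressure altitude = 10960 + (1013 − 1025) × 30 = 10960 + (-360) = 10600 ft.
ISA temperature at 10600 ft = 15 − 2 × (10600/1000) = -6.2°C.
ISA deviation = -27 − (-6.2) = -20.8°C.
Density altitude = 10600 + 120 × (-20.8) = 8104 ft.

8104 ft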